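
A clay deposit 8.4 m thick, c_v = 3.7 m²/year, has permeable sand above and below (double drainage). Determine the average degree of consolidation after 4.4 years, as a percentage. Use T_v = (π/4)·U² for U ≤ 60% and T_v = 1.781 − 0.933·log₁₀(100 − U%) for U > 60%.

Drainage path length: H_d = H/2 = 4.2 m (double drainage).
T_v = c_v·t/H_d² = 3.7×4.4/4.2² = 0.9229.
T_v = 0.9229 corresponds to the U > 60% branch:
U = 1 − 10^((1.781 − T_v)/0.933)/100 = 0.9169

U ≈ 91.7 %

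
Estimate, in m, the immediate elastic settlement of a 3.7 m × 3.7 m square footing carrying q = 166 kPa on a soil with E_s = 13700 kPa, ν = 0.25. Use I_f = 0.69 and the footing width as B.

Immediate (elastic) settlement: S_e = q·B·(1−ν²)/E_s · I_f.
S_e = 166 × 3.7 × (1 − 0.25²) / 13700 × 0.69
    = 166 × 3.7 × 0.9375 / 13700 × 0.69
    = 0.029 m

S_e ≈ 0.029 m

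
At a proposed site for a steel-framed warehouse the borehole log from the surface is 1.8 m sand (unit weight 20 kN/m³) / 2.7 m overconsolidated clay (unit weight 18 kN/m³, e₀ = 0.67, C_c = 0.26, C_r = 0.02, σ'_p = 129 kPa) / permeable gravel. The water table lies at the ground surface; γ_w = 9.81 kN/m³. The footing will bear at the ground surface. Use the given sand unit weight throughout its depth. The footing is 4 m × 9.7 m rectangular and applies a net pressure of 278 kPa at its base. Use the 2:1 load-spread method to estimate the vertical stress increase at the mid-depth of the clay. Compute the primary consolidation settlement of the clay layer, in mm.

Mid-depth of clay below the ground surface: z = 1.8 + 2.7/2 = 3.15 m.
Total vertical stress at mid-clay: σ_v = 20×1.8 + 18×1.35 = 60.3 kPa.
Pore pressure: u = 9.81×(3.15 − 0) = 30.902 kPa.
Initial effective stress: σ'_0 = σ_v − u = 60.3 − 30.902 = 29.398 kPa.
Stress increase at mid-clay by the 2:1 spreading method:
Δσ = qBL/((B+z)(L+z)) = 278×4×9.7/((4+3.15)(9.7+3.15)) = 117.4 kPa
Final effective stress: σ'_f = 29.398 + 117.4 = 146.8 kPa.
σ'_f = 146.8 > σ'_p = 129 kPa, so the stress path crosses the preconsolidation pressure — recompression up to σ'_p, then virgin compression beyond:
S_c = H/(1+e₀)·[C_r·log₁₀(σ'_p/σ'_0) + C_c·log₁₀(σ'_f/σ'_p)]
    = 2.7/1.67 × [0.02×log₁₀(129/29.398) + 0.26×log₁₀(146.8/129)]
    = 1.6168 × [0.012845 + 0.014595] = 0.04436 m

S_c ≈ 44.4 mm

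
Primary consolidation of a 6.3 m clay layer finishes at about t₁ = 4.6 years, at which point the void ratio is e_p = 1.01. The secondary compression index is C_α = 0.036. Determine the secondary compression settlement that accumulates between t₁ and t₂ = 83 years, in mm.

S_s ≈ 142 mm

Secondary compression: S_s = C_α·H/(1+e_p)·log₁₀(t₂/t₁)
S_s = 0.036×6.3/(1+1.01)×log₁₀(83/4.6)
    = 0.1128 × 1.256 = 0.1418 m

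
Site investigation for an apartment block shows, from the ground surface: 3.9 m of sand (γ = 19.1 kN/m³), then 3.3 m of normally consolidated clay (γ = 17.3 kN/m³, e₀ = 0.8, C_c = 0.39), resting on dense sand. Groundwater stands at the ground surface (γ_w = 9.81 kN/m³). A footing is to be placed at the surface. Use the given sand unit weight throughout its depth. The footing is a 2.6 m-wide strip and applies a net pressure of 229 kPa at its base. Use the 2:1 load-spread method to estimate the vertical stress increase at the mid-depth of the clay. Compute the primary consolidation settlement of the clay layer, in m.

Mid-depth of clay below the ground surface: z = 3.9 + 3.3/2 = 5.55 m.
Total vertical stress at mid-clay: σ_v = 19.1×3.9 + 17.3×1.65 = 103.04 kPa.
Pore pressure: u = 9.81×(5.55 − 0) = 54.446 kPa.
Initial effective stress: σ'_0 = σ_v − u = 103.04 − 54.446 = 48.594 kPa.
Stress increase at mid-clay by the 2:1 spreading method:
Δσ = qB/(B+z) = 229×2.6/(2.6+5.55) = 73.055 kPa
Final effective stress: σ'_f = σ'_0 + Δσ = 48.594 + 73.055 = 121.65 kPa.
Normally consolidated clay, so the full stress increment lies on the virgin compression line:
S_c = C_c·H/(1+e₀)·log₁₀(σ'_f/σ'_0) = 0.39×3.3/(1+0.8)×log₁₀(121.65/48.594)
    = 0.715 × 0.39853 = 0.2849 m

S_c ≈ 0.285 m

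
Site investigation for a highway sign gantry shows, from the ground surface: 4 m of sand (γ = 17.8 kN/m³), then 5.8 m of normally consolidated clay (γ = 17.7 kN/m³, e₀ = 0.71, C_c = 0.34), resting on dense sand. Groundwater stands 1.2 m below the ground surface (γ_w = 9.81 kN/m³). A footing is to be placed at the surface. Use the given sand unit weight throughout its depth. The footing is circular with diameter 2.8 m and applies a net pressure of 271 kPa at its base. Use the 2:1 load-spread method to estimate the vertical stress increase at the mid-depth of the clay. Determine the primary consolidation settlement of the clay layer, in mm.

Mid-depth of clay below the ground surface: z = 4 + 5.8/2 = 6.9 m.
Total vertical stress at mid-clay: σ_v = 17.8×4 + 17.7×2.9 = 122.53 kPa.
Pore pressure: u = 9.81×(6.9 − 1.2) = 55.917 kPa.
Initial effective stress: σ'_0 = σ_v − u = 122.53 − 55.917 = 66.613 kPa.
Stress increase at mid-clay by the 2:1 spreading method:
Δσ ≈ qD²/(D+z)² = 271×2.8²/(2.8+6.9)² = 22.581 kPa
Final effective stress: σ'_f = σ'_0 + Δσ = 66.613 + 22.581 = 89.194 kPa.
Normally consolidated clay, so the full stress increment lies on the virgin compression line:
S_c = C_c·H/(1+e₀)·log₁₀(σ'_f/σ'_0) = 0.34×5.8/(1+0.71)×log₁₀(89.194/66.613)
    = 1.1532 × 0.12678 = 0.1462 m

S_c ≈ 146 mm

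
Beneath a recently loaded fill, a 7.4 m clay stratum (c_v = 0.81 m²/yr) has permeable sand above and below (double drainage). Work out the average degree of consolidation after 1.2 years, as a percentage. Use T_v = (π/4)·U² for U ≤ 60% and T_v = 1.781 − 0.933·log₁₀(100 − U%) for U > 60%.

U ≈ 30.1 %

Drainage path length: H_d = H/2 = 3.7 m (double drainage).
T_v = c_v·t/H_d² = 0.81×1.2/3.7² = 0.071001.
T_v = 0.071001 corresponds to the U ≤ 60% branch:
U = √(4T_v/π) = 0.3007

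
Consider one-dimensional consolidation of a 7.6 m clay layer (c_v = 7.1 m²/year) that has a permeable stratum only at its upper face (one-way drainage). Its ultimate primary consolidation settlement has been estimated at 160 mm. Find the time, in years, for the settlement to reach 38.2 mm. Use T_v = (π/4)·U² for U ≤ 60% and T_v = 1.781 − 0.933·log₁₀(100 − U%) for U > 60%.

t ≈ 0.364 years

Drainage path length: H_d = H = 7.6 m (single drainage).
U = S(t)/S_ult = 38.2/160 = 0.2388.
U ≤ 60%: T_v = (π/4)·U² = (π/4)×0.23875² = 0.044769.
t = T_v·H_d²/c_v = 0.044769×7.6²/7.1 = 0.3642 years.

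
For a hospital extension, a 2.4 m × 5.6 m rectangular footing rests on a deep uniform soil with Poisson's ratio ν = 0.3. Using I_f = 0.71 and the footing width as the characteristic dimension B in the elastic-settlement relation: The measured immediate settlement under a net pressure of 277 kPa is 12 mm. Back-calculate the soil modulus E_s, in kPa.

E_s ≈ 35800 kPa

S_e = q·B·(1−ν²)/E_s · I_f  ⇒  E_s = q·B·(1−ν²)·I_f / S_e.
E_s = 277 × 2.4 × 0.91 × 0.71 / 0.012 = 35790 kPa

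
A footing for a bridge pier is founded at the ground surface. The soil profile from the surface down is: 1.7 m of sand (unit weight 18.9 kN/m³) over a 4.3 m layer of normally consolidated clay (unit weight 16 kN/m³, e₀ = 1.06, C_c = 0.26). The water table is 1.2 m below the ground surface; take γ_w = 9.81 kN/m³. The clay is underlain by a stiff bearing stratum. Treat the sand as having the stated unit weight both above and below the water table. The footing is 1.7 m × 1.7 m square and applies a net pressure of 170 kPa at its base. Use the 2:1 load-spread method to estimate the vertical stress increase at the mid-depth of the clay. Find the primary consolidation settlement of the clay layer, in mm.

Mid-depth of clay below the ground surface: z = 1.7 + 4.3/2 = 3.85 m.
Total vertical stress at mid-clay: σ_v = 18.9×1.7 + 16×2.15 = 66.53 kPa.
Pore pressure: u = 9.81×(3.85 − 1.2) = 25.997 kPa.
Initial effective stress: σ'_0 = σ_v − u = 66.53 − 25.997 = 40.533 kPa.
Stress increase at mid-clay by the 2:1 spreading method:
Δσ = qBL/((B+z)(L+z)) = 170×1.7×1.7/((1.7+3.85)(1.7+3.85)) = 15.95 kPa
Final effective stress: σ'_f = σ'_0 + Δσ = 40.533 + 15.95 = 56.483 kPa.
Normally consolidated clay, so the full stress increment lies on the virgin compression line:
S_c = C_c·H/(1+e₀)·log₁₀(σ'_f/σ'_0) = 0.26×4.3/(1+1.06)×log₁₀(56.483/40.533)
    = 0.54272 × 0.14411 = 0.07821 m

S_c ≈ 78.2 mm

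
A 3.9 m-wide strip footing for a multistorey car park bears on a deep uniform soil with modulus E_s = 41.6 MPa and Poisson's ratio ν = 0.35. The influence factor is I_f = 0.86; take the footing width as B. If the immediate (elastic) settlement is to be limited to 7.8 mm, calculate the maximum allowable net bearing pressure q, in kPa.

q ≈ 110 kPa

E_s = 41.6 MPa = 41600 kPa.
S_e = q·B·(1−ν²)/E_s · I_f  ⇒  q = S_e·E_s / (B·(1−ν²)·I_f).
q = 0.0078 × 41600 / (3.9 × 0.8775 × 0.86) = 110.2 kPa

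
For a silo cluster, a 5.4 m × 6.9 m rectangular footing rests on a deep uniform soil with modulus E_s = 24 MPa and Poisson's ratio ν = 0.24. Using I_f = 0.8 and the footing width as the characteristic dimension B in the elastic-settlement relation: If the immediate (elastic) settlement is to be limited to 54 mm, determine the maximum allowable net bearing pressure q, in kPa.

q ≈ 318 kPa

E_s = 24 MPa = 24000 kPa.
S_e = q·B·(1−ν²)/E_s · I_f  ⇒  q = S_e·E_s / (B·(1−ν²)·I_f).
q = 0.054 × 24000 / (5.4 × 0.9424 × 0.8) = 318.3 kPa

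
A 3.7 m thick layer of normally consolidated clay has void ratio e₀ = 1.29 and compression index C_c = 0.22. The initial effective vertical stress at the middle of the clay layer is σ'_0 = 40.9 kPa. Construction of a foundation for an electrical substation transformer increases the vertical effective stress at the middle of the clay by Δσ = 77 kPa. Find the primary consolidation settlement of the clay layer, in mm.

Final effective stress: σ'_f = σ'_0 + Δσ = 40.9 + 77 = 117.9 kPa.
Normally consolidated clay, so the full stress increment lies on the virgin compression line:
S_c = C_c·H/(1+e₀)·log₁₀(σ'_f/σ'_0) = 0.22×3.7/(1+1.29)×log₁₀(117.9/40.9)
    = 0.35546 × 0.45979 = 0.1634 m

S_c ≈ 163 mm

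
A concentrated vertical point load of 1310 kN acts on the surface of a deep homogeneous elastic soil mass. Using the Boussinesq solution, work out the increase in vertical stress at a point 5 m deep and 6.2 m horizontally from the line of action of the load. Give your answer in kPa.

Δσ_z ≈ 2.44 kPa

Boussinesq vertical stress below a point load on an elastic half-space:
Δσ_z = 3P/(2πz²) · [1 + (r/z)²]^(−5/2)
r/z = 6.2/5 = 1.24; [1+(r/z)²]^(−5/2) = 0.097486.
Δσ_z = 3×1310/(2π×5²) × 0.097486 = 25.019 × 0.097486 = 2.439 kPa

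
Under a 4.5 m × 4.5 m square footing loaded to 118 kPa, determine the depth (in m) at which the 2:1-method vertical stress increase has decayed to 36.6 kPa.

2:1 spreading — at depth z the loaded area has grown by z in each plan dimension:
qB²/(B+z)² = Δσ_z ⇒ z = B(√(q/Δσ_z) − 1) = 4.5×(√(118/36.6) − 1) = 3.58 m

z ≈ 3.58 m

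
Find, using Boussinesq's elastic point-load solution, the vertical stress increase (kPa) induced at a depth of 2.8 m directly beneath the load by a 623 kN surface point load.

Boussinesq vertical stress below a point load on an elastic half-space:
Δσ_z = 3P/(2πz²) · [1 + (r/z)²]^(−5/2)
r/z = 0/2.8 = 0; [1+(r/z)²]^(−5/2) = 1.
Δσ_z = 3×623/(2π×2.8²) × 1 = 37.941 × 1 = 37.94 kPa

Δσ_z ≈ 37.9 kPa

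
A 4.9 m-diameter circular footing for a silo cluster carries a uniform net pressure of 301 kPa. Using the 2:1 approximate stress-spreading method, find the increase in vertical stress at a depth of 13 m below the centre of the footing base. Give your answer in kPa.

By the 2:1 method the load spreads at 1 horizontal : 2 vertical, so at depth z the loaded area has grown by z in each plan dimension:
Δσ ≈ qD²/(D+z)² = 301×4.9²/(4.9+13)² = 22.556 kPa

Δσ_z ≈ 22.6 kPa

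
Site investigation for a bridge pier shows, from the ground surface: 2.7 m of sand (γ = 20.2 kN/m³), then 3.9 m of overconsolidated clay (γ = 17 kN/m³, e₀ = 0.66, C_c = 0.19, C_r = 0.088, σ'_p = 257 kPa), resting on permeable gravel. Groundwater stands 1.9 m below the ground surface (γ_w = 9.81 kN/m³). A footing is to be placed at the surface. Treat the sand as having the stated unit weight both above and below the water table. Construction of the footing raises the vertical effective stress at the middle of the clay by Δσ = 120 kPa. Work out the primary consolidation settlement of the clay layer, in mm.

Mid-depth of clay below the ground surface: z = 2.7 + 3.9/2 = 4.65 m.
Total vertical stress at mid-clay: σ_v = 20.2×2.7 + 17×1.95 = 87.69 kPa.
Pore pressure: u = 9.81×(4.65 − 1.9) = 26.978 kPa.
Initial effective stress: σ'_0 = σ_v − u = 87.69 − 26.978 = 60.712 kPa.
Final effective stress: σ'_f = 60.712 + 120 = 180.71 kPa.
σ'_f = 180.71 ≤ σ'_p = 257 kPa, so the clay remains overconsolidated and only the recompression index applies:
S_c = C_r·H/(1+e₀)·log₁₀(σ'_f/σ'_0) = 0.088×3.9/1.66×log₁₀(180.71/60.712)
    = 0.20675 × 0.47371 = 0.09794 m

S_c ≈ 97.9 mm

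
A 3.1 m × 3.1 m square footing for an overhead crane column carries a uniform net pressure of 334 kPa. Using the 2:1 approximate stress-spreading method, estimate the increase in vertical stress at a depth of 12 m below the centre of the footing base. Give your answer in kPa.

Δσ_z ≈ 14.1 kPa

By the 2:1 method the load spreads at 1 horizontal : 2 vertical, so at depth z the loaded area has grown by z in each plan dimension:
Δσ = qBL/((B+z)(L+z)) = 334×3.1×3.1/((3.1+12)(3.1+12)) = 14.077 kPa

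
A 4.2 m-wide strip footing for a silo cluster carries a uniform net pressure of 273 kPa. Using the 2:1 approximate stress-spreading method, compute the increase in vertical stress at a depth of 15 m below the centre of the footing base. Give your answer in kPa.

By the 2:1 method the load spreads at 1 horizontal : 2 vertical, so at depth z the loaded area has grown by z in each plan dimension:
Δσ = qB/(B+z) = 273×4.2/(4.2+15) = 59.719 kPa

Δσ_z ≈ 59.7 kPa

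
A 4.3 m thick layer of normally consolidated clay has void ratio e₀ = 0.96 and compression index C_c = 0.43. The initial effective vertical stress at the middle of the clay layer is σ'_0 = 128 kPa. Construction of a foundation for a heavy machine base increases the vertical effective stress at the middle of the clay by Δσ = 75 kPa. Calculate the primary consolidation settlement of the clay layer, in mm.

Final effective stress: σ'_f = σ'_0 + Δσ = 128 + 75 = 203 kPa.
Normally consolidated clay, so the full stress increment lies on the virgin compression line:
S_c = C_c·H/(1+e₀)·log₁₀(σ'_f/σ'_0) = 0.43×4.3/(1+0.96)×log₁₀(203/128)
    = 0.94337 × 0.20029 = 0.1889 m

S_c ≈ 189 mm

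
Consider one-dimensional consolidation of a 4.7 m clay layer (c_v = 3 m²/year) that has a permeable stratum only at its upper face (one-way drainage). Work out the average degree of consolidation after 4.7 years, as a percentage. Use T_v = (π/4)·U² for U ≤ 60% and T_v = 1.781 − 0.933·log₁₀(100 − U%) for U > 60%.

U ≈ 83.2 %

Drainage path length: H_d = H = 4.7 m (single drainage).
T_v = c_v·t/H_d² = 3×4.7/4.7² = 0.6383.
T_v = 0.6383 corresponds to the U > 60% branch:
U = 1 − 10^((1.781 − T_v)/0.933)/100 = 0.8322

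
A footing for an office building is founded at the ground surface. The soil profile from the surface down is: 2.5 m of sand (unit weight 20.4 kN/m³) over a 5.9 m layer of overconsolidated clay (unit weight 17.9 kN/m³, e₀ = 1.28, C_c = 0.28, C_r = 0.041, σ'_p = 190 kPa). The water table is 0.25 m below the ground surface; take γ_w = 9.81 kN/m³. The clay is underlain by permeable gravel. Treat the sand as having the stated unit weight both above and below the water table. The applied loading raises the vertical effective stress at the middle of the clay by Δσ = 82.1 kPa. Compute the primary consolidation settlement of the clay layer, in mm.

S_c ≈ 43.2 mm

Mid-depth of clay below the ground surface: z = 2.5 + 5.9/2 = 5.45 m.
Total vertical stress at mid-clay: σ_v = 20.4×2.5 + 17.9×2.95 = 103.81 kPa.
Pore pressure: u = 9.81×(5.45 − 0.25) = 51.012 kPa.
Initial effective stress: σ'_0 = σ_v − u = 103.81 − 51.012 = 52.798 kPa.
Final effective stress: σ'_f = 52.798 + 82.1 = 134.9 kPa.
σ'_f = 134.9 ≤ σ'_p = 190 kPa, so the clay remains overconsolidated and only the recompression index applies:
S_c = C_r·H/(1+e₀)·log₁₀(σ'_f/σ'_0) = 0.041×5.9/2.28×log₁₀(134.9/52.798)
    = 0.1061 × 0.40739 = 0.04322 m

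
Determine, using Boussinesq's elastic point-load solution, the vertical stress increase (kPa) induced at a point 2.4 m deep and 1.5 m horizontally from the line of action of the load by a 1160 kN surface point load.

Boussinesq vertical stress below a point load on an elastic half-space:
Δσ_z = 3P/(2πz²) · [1 + (r/z)²]^(−5/2)
r/z = 1.5/2.4 = 0.625; [1+(r/z)²]^(−5/2) = 0.43851.
Δσ_z = 3×1160/(2π×2.4²) × 0.43851 = 96.156 × 0.43851 = 42.17 kPa

Δσ_z ≈ 42.2 kPa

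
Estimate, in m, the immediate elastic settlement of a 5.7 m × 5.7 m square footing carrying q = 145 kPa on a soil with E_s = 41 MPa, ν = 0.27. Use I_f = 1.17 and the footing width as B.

Immediate (elastic) settlement: S_e = q·B·(1−ν²)/E_s · I_f.
E_s = 41 MPa = 41000 kPa.
S_e = 145 × 5.7 × (1 − 0.27²) / 41000 × 1.17
    = 145 × 5.7 × 0.9271 / 41000 × 1.17
    = 0.02187 m

S_e ≈ 0.0219 m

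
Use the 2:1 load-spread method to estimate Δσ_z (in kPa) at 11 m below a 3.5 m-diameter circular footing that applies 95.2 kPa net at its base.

Δσ_z ≈ 5.55 kPa

By the 2:1 method the load spreads at 1 horizontal : 2 vertical, so at depth z the loaded area has grown by z in each plan dimension:
Δσ ≈ qD²/(D+z)² = 95.2×3.5²/(3.5+11)² = 5.5467 kPa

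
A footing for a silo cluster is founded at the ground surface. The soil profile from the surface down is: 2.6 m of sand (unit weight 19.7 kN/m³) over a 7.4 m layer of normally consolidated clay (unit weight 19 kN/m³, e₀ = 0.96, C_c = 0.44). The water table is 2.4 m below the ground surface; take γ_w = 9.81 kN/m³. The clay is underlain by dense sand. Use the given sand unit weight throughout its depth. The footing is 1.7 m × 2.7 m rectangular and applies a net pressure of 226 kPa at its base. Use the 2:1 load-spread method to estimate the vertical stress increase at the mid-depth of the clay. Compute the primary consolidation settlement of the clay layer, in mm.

Mid-depth of clay below the ground surface: z = 2.6 + 7.4/2 = 6.3 m.
Total vertical stress at mid-clay: σ_v = 19.7×2.6 + 19×3.7 = 121.52 kPa.
Pore pressure: u = 9.81×(6.3 − 2.4) = 38.259 kPa.
Initial effective stress: σ'_0 = σ_v − u = 121.52 − 38.259 = 83.261 kPa.
Stress increase at mid-clay by the 2:1 spreading method:
Δσ = qBL/((B+z)(L+z)) = 226×1.7×2.7/((1.7+6.3)(2.7+6.3)) = 14.408 kPa
Final effective stress: σ'_f = σ'_0 + Δσ = 83.261 + 14.408 = 97.669 kPa.
Normally consolidated clay, so the full stress increment lies on the virgin compression line:
S_c = C_c·H/(1+e₀)·log₁₀(σ'_f/σ'_0) = 0.44×7.4/(1+0.96)×log₁₀(97.669/83.261)
    = 1.6612 × 0.069315 = 0.1151 m

S_c ≈ 115 mm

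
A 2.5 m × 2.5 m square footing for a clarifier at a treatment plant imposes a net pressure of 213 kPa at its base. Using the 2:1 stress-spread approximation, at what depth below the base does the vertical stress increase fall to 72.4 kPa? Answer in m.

z ≈ 1.79 m

2:1 spreading — at depth z the loaded area has grown by z in each plan dimension:
qB²/(B+z)² = Δσ_z ⇒ z = B(√(q/Δσ_z) − 1) = 2.5×(√(213/72.4) − 1) = 1.788 m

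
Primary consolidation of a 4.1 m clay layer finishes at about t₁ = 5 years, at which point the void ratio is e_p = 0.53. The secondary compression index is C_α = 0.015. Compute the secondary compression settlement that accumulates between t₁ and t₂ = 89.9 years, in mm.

Secondary compression: S_s = C_α·H/(1+e_p)·log₁₀(t₂/t₁)
S_s = 0.015×4.1/(1+0.53)×log₁₀(89.9/5)
    = 0.0402 × 1.255 = 0.05044 m

S_s ≈ 50.4 mm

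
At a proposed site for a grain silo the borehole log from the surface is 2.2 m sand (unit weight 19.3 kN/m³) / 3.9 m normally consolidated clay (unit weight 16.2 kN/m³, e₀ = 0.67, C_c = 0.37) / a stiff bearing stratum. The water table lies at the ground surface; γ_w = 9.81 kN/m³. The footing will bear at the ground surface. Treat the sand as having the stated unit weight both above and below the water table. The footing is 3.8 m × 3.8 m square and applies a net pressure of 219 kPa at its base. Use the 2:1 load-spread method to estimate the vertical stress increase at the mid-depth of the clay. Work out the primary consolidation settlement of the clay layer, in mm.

S_c ≈ 344 mm

Mid-depth of clay below the ground surface: z = 2.2 + 3.9/2 = 4.15 m.
Total vertical stress at mid-clay: σ_v = 19.3×2.2 + 16.2×1.95 = 74.05 kPa.
Pore pressure: u = 9.81×(4.15 − 0) = 40.712 kPa.
Initial effective stress: σ'_0 = σ_v − u = 74.05 − 40.712 = 33.338 kPa.
Stress increase at mid-clay by the 2:1 spreading method:
Δσ = qBL/((B+z)(L+z)) = 219×3.8×3.8/((3.8+4.15)(3.8+4.15)) = 50.035 kPa
Final effective stress: σ'_f = σ'_0 + Δσ = 33.338 + 50.035 = 83.373 kPa.
Normally consolidated clay, so the full stress increment lies on the virgin compression line:
S_c = C_c·H/(1+e₀)·log₁₀(σ'_f/σ'_0) = 0.37×3.9/(1+0.67)×log₁₀(83.373/33.338)
    = 0.86407 × 0.39809 = 0.344 m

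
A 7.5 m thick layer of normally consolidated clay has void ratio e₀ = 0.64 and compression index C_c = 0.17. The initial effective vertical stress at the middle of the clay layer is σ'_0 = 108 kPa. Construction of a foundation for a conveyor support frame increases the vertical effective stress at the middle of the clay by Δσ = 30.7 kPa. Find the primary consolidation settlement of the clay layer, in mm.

S_c ≈ 84.5 mm

Final effective stress: σ'_f = σ'_0 + Δσ = 108 + 30.7 = 138.7 kPa.
Normally consolidated clay, so the full stress increment lies on the virgin compression line:
S_c = C_c·H/(1+e₀)·log₁₀(σ'_f/σ'_0) = 0.17×7.5/(1+0.64)×log₁₀(138.7/108)
    = 0.77744 × 0.10865 = 0.08447 m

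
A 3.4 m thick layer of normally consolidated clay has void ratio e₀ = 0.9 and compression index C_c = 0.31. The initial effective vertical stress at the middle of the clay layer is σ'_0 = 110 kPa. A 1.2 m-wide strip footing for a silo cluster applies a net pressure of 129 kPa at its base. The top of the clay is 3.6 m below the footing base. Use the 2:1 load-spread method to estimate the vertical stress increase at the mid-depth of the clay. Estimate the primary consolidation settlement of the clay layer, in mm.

S_c ≈ 47.2 mm

Mid-depth of clay below the footing base: z = 3.6 + 3.4/2 = 5.3 m.
Stress increase at mid-clay by the 2:1 spreading method:
Δσ = qB/(B+z) = 129×1.2/(1.2+5.3) = 23.815 kPa
Final effective stress: σ'_f = σ'_0 + Δσ = 110 + 23.815 = 133.81 kPa.
Normally consolidated clay, so the full stress increment lies on the virgin compression line:
S_c = C_c·H/(1+e₀)·log₁₀(σ'_f/σ'_0) = 0.31×3.4/(1+0.9)×log₁₀(133.81/110)
    = 0.55474 × 0.085096 = 0.04721 m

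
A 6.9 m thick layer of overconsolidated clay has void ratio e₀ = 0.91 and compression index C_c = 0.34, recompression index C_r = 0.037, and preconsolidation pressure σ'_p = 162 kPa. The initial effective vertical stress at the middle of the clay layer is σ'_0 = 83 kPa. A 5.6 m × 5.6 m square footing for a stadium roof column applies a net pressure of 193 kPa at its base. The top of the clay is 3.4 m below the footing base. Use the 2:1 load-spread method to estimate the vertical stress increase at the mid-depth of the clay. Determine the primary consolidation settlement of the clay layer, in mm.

Mid-depth of clay below the footing base: z = 3.4 + 6.9/2 = 6.85 m.
Stress increase at mid-clay by the 2:1 spreading method:
Δσ = qBL/((B+z)(L+z)) = 193×5.6×5.6/((5.6+6.85)(5.6+6.85)) = 39.048 kPa
Final effective stress: σ'_f = 83 + 39.048 = 122.05 kPa.
σ'_f = 122.05 ≤ σ'_p = 162 kPa, so the clay remains overconsolidated and only the recompression index applies:
S_c = C_r·H/(1+e₀)·log₁₀(σ'_f/σ'_0) = 0.037×6.9/1.91×log₁₀(122.05/83)
    = 0.13367 × 0.16746 = 0.02238 m

S_c ≈ 22.4 mm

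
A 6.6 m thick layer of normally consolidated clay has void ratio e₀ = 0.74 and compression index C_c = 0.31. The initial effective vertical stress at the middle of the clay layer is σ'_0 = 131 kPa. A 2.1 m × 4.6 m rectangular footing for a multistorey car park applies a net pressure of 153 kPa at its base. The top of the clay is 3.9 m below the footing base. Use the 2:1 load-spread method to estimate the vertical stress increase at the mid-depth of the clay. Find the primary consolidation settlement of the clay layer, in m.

Mid-depth of clay below the footing base: z = 3.9 + 6.6/2 = 7.2 m.
Stress increase at mid-clay by the 2:1 spreading method:
Δσ = qBL/((B+z)(L+z)) = 153×2.1×4.6/((2.1+7.2)(4.6+7.2)) = 13.468 kPa
Final effective stress: σ'_f = σ'_0 + Δσ = 131 + 13.468 = 144.47 kPa.
Normally consolidated clay, so the full stress increment lies on the virgin compression line:
S_c = C_c·H/(1+e₀)·log₁₀(σ'_f/σ'_0) = 0.31×6.6/(1+0.74)×log₁₀(144.47/131)
    = 1.1759 × 0.042506 = 0.04998 m

S_c ≈ 0.05 m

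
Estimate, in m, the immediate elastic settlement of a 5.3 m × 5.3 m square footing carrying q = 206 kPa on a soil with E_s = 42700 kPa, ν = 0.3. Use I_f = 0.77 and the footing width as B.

S_e ≈ 0.0179 m

Immediate (elastic) settlement: S_e = q·B·(1−ν²)/E_s · I_f.
S_e = 206 × 5.3 × (1 − 0.3²) / 42700 × 0.77
    = 206 × 5.3 × 0.91 / 42700 × 0.77
    = 0.01792 m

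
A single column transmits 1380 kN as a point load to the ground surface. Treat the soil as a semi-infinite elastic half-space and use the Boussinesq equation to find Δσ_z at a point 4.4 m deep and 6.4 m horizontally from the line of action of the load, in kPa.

Boussinesq vertical stress below a point load on an elastic half-space:
Δσ_z = 3P/(2πz²) · [1 + (r/z)²]^(−5/2)
r/z = 6.4/4.4 = 1.4545; [1+(r/z)²]^(−5/2) = 0.058359.
Δσ_z = 3×1380/(2π×4.4²) × 0.058359 = 34.034 × 0.058359 = 1.986 kPa

Δσ_z ≈ 1.99 kPa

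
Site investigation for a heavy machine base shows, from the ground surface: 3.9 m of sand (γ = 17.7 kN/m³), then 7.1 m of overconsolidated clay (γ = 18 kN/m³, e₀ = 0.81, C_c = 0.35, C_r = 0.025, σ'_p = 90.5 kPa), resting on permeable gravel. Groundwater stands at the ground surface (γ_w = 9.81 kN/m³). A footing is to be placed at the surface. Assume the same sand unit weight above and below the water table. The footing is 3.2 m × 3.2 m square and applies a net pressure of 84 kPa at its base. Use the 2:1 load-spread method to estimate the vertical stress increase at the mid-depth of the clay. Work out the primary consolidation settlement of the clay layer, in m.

Mid-depth of clay below the ground surface: z = 3.9 + 7.1/2 = 7.45 m.
Total vertical stress at mid-clay: σ_v = 17.7×3.9 + 18×3.55 = 132.93 kPa.
Pore pressure: u = 9.81×(7.45 − 0) = 73.085 kPa.
Initial effective stress: σ'_0 = σ_v − u = 132.93 − 73.085 = 59.845 kPa.
Stress increase at mid-clay by the 2:1 spreading method:
Δσ = qBL/((B+z)(L+z)) = 84×3.2×3.2/((3.2+7.45)(3.2+7.45)) = 7.5837 kPa
Final effective stress: σ'_f = 59.845 + 7.5837 = 67.429 kPa.
σ'_f = 67.429 ≤ σ'_p = 90.5 kPa, so the clay remains overconsolidated and only the recompression index applies:
S_c = C_r·H/(1+e₀)·log₁₀(σ'_f/σ'_0) = 0.025×7.1/1.81×log₁₀(67.429/59.845)
    = 0.098068 × 0.051819 = 0.005082 m

S_c ≈ 0.00508 m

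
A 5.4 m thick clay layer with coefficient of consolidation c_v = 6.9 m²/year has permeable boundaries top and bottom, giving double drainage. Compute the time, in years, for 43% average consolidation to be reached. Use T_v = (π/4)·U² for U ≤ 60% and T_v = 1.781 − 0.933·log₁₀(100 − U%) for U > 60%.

Drainage path length: H_d = H/2 = 2.7 m (double drainage).
U ≤ 60%: T_v = (π/4)·U² = (π/4)×0.43² = 0.14522.
t = T_v·H_d²/c_v = 0.14522×2.7²/6.9 = 0.1534 years.

t ≈ 0.153 years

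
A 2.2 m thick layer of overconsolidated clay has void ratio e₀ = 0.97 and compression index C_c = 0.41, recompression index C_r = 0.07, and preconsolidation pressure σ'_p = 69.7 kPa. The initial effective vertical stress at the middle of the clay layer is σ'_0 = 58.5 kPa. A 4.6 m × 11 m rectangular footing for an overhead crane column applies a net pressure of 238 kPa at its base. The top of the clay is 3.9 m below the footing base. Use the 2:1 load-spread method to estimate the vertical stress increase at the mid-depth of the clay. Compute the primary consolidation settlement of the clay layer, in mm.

S_c ≈ 140 mm

Mid-depth of clay below the footing base: z = 3.9 + 2.2/2 = 5 m.
Stress increase at mid-clay by the 2:1 spreading method:
Δσ = qBL/((B+z)(L+z)) = 238×4.6×11/((4.6+5)(11+5)) = 78.404 kPa
Final effective stress: σ'_f = 58.5 + 78.404 = 136.9 kPa.
σ'_f = 136.9 > σ'_p = 69.7 kPa, so the stress path crosses the preconsolidation pressure — recompression up to σ'_p, then virgin compression beyond:
S_c = H/(1+e₀)·[C_r·log₁₀(σ'_p/σ'_0) + C_c·log₁₀(σ'_f/σ'_p)]
    = 2.2/1.97 × [0.07×log₁₀(69.7/58.5) + 0.41×log₁₀(136.9/69.7)]
    = 1.1168 × [0.0053254 + 0.1202] = 0.1402 m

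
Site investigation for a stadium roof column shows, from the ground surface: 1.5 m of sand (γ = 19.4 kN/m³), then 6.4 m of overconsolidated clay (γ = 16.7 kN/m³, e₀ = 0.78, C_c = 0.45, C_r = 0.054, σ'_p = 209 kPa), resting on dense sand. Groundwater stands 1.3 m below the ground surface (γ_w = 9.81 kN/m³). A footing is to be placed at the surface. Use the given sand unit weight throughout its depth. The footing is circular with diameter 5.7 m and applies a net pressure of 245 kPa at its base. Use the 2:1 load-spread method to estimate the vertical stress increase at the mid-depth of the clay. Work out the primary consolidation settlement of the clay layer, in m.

S_c ≈ 0.0771 m

Mid-depth of clay below the ground surface: z = 1.5 + 6.4/2 = 4.7 m.
Total vertical stress at mid-clay: σ_v = 19.4×1.5 + 16.7×3.2 = 82.54 kPa.
Pore pressure: u = 9.81×(4.7 − 1.3) = 33.354 kPa.
Initial effective stress: σ'_0 = σ_v − u = 82.54 − 33.354 = 49.186 kPa.
Stress increase at mid-clay by the 2:1 spreading method:
Δσ ≈ qD²/(D+z)² = 245×5.7²/(5.7+4.7)² = 73.595 kPa
Final effective stress: σ'_f = 49.186 + 73.595 = 122.78 kPa.
σ'_f = 122.78 ≤ σ'_p = 209 kPa, so the clay remains overconsolidated and only the recompression index applies:
S_c = C_r·H/(1+e₀)·log₁₀(σ'_f/σ'_0) = 0.054×6.4/1.78×log₁₀(122.78/49.186)
    = 0.19416 × 0.39729 = 0.07714 m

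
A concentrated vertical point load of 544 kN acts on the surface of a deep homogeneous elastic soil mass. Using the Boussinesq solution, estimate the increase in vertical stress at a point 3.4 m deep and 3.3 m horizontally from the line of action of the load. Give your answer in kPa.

Δσ_z ≈ 4.27 kPa

Boussinesq vertical stress below a point load on an elastic half-space:
Δσ_z = 3P/(2πz²) · [1 + (r/z)²]^(−5/2)
r/z = 3.3/3.4 = 0.97059; [1+(r/z)²]^(−5/2) = 0.19026.
Δσ_z = 3×544/(2π×3.4²) × 0.19026 = 22.469 × 0.19026 = 4.275 kPa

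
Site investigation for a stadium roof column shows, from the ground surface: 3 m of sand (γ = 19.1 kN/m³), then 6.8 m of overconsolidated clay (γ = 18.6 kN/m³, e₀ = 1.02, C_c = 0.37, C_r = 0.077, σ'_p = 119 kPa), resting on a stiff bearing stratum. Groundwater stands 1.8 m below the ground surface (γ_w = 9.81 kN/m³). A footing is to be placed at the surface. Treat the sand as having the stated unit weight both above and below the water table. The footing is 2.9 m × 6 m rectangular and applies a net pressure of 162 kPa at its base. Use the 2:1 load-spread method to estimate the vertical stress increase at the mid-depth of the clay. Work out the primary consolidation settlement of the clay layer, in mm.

Mid-depth of clay below the ground surface: z = 3 + 6.8/2 = 6.4 m.
Total vertical stress at mid-clay: σ_v = 19.1×3 + 18.6×3.4 = 120.54 kPa.
Pore pressure: u = 9.81×(6.4 − 1.8) = 45.126 kPa.
Initial effective stress: σ'_0 = σ_v − u = 120.54 − 45.126 = 75.414 kPa.
Stress increase at mid-clay by the 2:1 spreading method:
Δσ = qBL/((B+z)(L+z)) = 162×2.9×6/((2.9+6.4)(6+6.4)) = 24.443 kPa
Final effective stress: σ'_f = 75.414 + 24.443 = 99.857 kPa.
σ'_f = 99.857 ≤ σ'_p = 119 kPa, so the clay remains overconsolidated and only the recompression index applies:
S_c = C_r·H/(1+e₀)·log₁₀(σ'_f/σ'_0) = 0.077×6.8/2.02×log₁₀(99.857/75.414)
    = 0.25921 × 0.12193 = 0.0316 m

S_c ≈ 31.6 mm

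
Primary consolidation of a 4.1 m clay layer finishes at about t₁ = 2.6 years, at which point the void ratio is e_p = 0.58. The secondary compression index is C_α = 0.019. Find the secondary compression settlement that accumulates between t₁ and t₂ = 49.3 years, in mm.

Secondary compression: S_s = C_α·H/(1+e_p)·log₁₀(t₂/t₁)
S_s = 0.019×4.1/(1+0.58)×log₁₀(49.3/2.6)
    = 0.0493 × 1.278 = 0.063 m

S_s ≈ 63 mm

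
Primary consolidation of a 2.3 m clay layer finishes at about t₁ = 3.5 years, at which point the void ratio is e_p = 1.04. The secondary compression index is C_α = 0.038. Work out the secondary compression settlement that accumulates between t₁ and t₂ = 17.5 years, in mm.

Secondary compression: S_s = C_α·H/(1+e_p)·log₁₀(t₂/t₁)
S_s = 0.038×2.3/(1+1.04)×log₁₀(17.5/3.5)
    = 0.04284 × 0.699 = 0.02995 m

S_s ≈ 29.9 mm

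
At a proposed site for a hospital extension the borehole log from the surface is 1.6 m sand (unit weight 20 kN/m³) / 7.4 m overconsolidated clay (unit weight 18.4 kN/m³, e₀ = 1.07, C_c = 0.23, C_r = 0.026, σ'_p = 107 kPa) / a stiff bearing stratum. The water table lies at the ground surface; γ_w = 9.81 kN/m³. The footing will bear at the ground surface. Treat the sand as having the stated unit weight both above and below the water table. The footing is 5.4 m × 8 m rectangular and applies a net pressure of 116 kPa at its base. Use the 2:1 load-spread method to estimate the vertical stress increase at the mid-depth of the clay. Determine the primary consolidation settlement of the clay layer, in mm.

Mid-depth of clay below the ground surface: z = 1.6 + 7.4/2 = 5.3 m.
Total vertical stress at mid-clay: σ_v = 20×1.6 + 18.4×3.7 = 100.08 kPa.
Pore pressure: u = 9.81×(5.3 − 0) = 51.993 kPa.
Initial effective stress: σ'_0 = σ_v − u = 100.08 − 51.993 = 48.087 kPa.
Stress increase at mid-clay by the 2:1 spreading method:
Δσ = qBL/((B+z)(L+z)) = 116×5.4×8/((5.4+5.3)(8+5.3)) = 35.213 kPa
Final effective stress: σ'_f = 48.087 + 35.213 = 83.3 kPa.
σ'_f = 83.3 ≤ σ'_p = 107 kPa, so the clay remains overconsolidated and only the recompression index applies:
S_c = C_r·H/(1+e₀)·log₁₀(σ'_f/σ'_0) = 0.026×7.4/2.07×log₁₀(83.3/48.087)
    = 0.092947 × 0.23862 = 0.02218 m

S_c ≈ 22.2 mm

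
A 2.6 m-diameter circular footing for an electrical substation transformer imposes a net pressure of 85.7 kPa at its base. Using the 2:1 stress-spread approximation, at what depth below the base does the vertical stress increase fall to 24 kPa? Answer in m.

z ≈ 2.31 m

2:1 spreading — at depth z the loaded area has grown by z in each plan dimension:
qD²/(D+z)² = Δσ_z ⇒ z = D(√(q/Δσ_z) − 1) = 2.6×(√(85.7/24) − 1) = 2.313 m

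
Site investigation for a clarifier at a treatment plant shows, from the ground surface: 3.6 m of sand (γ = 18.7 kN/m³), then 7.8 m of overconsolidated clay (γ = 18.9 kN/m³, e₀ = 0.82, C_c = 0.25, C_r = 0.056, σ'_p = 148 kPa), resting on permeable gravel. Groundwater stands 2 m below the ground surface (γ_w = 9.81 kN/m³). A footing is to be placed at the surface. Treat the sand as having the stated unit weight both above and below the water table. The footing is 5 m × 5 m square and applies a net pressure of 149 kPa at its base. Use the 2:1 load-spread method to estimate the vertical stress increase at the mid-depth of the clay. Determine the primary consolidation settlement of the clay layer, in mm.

Mid-depth of clay below the ground surface: z = 3.6 + 7.8/2 = 7.5 m.
Total vertical stress at mid-clay: σ_v = 18.7×3.6 + 18.9×3.9 = 141.03 kPa.
Pore pressure: u = 9.81×(7.5 − 2) = 53.955 kPa.
Initial effective stress: σ'_0 = σ_v − u = 141.03 − 53.955 = 87.075 kPa.
Stress increase at mid-clay by the 2:1 spreading method:
Δσ = qBL/((B+z)(L+z)) = 149×5×5/((5+7.5)(5+7.5)) = 23.84 kPa
Final effective stress: σ'_f = 87.075 + 23.84 = 110.92 kPa.
σ'_f = 110.92 ≤ σ'_p = 148 kPa, so the clay remains overconsolidated and only the recompression index applies:
S_c = C_r·H/(1+e₀)·log₁₀(σ'_f/σ'_0) = 0.056×7.8/1.82×log₁₀(110.92/87.075)
    = 0.24 × 0.10512 = 0.02523 m

S_c ≈ 25.2 mm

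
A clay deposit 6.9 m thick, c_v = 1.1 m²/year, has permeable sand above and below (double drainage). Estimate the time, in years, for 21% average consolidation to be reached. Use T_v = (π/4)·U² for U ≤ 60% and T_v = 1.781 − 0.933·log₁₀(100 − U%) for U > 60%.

t ≈ 0.375 years

Drainage path length: H_d = H/2 = 3.45 m (double drainage).
U ≤ 60%: T_v = (π/4)·U² = (π/4)×0.21² = 0.034636.
t = T_v·H_d²/c_v = 0.034636×3.45²/1.1 = 0.3748 years.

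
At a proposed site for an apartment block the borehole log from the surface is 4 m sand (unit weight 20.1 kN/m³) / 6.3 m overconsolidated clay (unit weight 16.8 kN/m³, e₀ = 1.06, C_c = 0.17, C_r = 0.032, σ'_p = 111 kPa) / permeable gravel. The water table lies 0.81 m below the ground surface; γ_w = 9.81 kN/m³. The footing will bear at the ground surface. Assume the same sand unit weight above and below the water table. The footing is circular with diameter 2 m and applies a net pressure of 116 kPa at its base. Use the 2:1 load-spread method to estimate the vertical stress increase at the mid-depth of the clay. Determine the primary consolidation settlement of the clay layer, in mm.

S_c ≈ 3.19 mm

Mid-depth of clay below the ground surface: z = 4 + 6.3/2 = 7.15 m.
Total vertical stress at mid-clay: σ_v = 20.1×4 + 16.8×3.15 = 133.32 kPa.
Pore pressure: u = 9.81×(7.15 − 0.81) = 62.195 kPa.
Initial effective stress: σ'_0 = σ_v − u = 133.32 − 62.195 = 71.125 kPa.
Stress increase at mid-clay by the 2:1 spreading method:
Δσ ≈ qD²/(D+z)² = 116×2²/(2+7.15)² = 5.5421 kPa
Final effective stress: σ'_f = 71.125 + 5.5421 = 76.667 kPa.
σ'_f = 76.667 ≤ σ'_p = 111 kPa, so the clay remains overconsolidated and only the recompression index applies:
S_c = C_r·H/(1+e₀)·log₁₀(σ'_f/σ'_0) = 0.032×6.3/2.06×log₁₀(76.667/71.125)
    = 0.097866 × 0.032586 = 0.003189 m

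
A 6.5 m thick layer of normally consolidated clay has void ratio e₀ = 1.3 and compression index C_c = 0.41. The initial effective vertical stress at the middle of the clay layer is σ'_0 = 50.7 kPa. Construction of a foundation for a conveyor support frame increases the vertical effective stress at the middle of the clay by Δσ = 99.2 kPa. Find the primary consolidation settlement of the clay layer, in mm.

S_c ≈ 546 mm

Final effective stress: σ'_f = σ'_0 + Δσ = 50.7 + 99.2 = 149.9 kPa.
Normally consolidated clay, so the full stress increment lies on the virgin compression line:
S_c = C_c·H/(1+e₀)·log₁₀(σ'_f/σ'_0) = 0.41×6.5/(1+1.3)×log₁₀(149.9/50.7)
    = 1.1587 × 0.47079 = 0.5455 m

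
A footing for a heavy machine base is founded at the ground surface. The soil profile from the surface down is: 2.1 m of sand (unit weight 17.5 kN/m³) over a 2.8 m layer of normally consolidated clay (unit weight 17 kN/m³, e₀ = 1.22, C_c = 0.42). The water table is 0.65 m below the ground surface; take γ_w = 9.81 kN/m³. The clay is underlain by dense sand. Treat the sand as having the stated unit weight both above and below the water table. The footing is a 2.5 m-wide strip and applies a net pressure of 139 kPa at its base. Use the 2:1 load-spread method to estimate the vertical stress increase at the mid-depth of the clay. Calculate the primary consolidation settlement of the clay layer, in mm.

Mid-depth of clay below the ground surface: z = 2.1 + 2.8/2 = 3.5 m.
Total vertical stress at mid-clay: σ_v = 17.5×2.1 + 17×1.4 = 60.55 kPa.
Pore pressure: u = 9.81×(3.5 − 0.65) = 27.959 kPa.
Initial effective stress: σ'_0 = σ_v − u = 60.55 − 27.959 = 32.591 kPa.
Stress increase at mid-clay by the 2:1 spreading method:
Δσ = qB/(B+z) = 139×2.5/(2.5+3.5) = 57.917 kPa
Final effective stress: σ'_f = σ'_0 + Δσ = 32.591 + 57.917 = 90.508 kPa.
Normally consolidated clay, so the full stress increment lies on the virgin compression line:
S_c = C_c·H/(1+e₀)·log₁₀(σ'_f/σ'_0) = 0.42×2.8/(1+1.22)×log₁₀(90.508/32.591)
    = 0.52973 × 0.44359 = 0.235 m

S_c ≈ 235 mm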